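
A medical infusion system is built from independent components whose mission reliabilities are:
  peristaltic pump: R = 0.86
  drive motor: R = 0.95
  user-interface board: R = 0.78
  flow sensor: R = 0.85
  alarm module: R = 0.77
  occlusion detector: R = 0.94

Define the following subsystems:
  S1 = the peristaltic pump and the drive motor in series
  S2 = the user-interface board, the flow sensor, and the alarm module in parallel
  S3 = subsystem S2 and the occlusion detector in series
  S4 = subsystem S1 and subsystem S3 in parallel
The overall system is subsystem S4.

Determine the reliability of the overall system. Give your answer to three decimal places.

Series (peristaltic pump and drive motor): 0.86000 × 0.95000 = 0.81700
Parallel (user-interface board, flow sensor, and alarm module): 1 − (1 − 0.78000)(1 − 0.85000)(1 − 0.77000) = 0.99241
Series ([0.99241] and occlusion detector): 0.99241 × 0.94000 = 0.93287
Parallel ([0.81700] and [0.93287]): 1 − (1 − 0.81700)(1 − 0.93287) = 0.988

0.988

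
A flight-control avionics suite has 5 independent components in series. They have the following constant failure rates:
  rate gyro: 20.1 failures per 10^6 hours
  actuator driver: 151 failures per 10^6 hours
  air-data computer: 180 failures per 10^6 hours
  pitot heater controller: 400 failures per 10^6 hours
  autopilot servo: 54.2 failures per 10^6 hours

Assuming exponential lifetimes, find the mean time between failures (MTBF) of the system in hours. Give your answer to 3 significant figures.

1240

Series of exponential components: λ_sys = Σ λ_i
λ_sys = 0.0000201 + 0.000151 + 0.000180 + 0.000400 + 0.0000542 = 8.0530e-04 /h
MTBF = 1 / λ_sys = 1240 h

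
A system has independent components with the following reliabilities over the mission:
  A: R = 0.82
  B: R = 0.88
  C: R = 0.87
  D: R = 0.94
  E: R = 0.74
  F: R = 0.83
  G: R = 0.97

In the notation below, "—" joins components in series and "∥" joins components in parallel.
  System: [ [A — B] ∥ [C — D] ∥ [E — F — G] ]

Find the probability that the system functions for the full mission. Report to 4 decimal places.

0.9795

Series (A and B): 0.820000 × 0.880000 = 0.721600
Series (C and D): 0.870000 × 0.940000 = 0.817800
Series (E, F, and G): 0.740000 × 0.830000 × 0.970000 = 0.595774
Parallel ([0.721600], [0.817800], and [0.595774]): 1 − (1 − 0.721600)(1 − 0.817800)(1 − 0.595774) = 0.9795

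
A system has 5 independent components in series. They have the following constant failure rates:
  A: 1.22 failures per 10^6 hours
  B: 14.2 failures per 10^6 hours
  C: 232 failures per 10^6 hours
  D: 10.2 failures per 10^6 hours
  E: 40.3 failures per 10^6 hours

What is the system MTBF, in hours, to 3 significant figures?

Series of exponential components: λ_sys = Σ λ_i
λ_sys = 0.00000122 + 0.0000142 + 0.000232 + 0.0000102 + 0.0000403 = 2.9792e-04 /h
MTBF = 1 / λ_sys = 3360 h

3360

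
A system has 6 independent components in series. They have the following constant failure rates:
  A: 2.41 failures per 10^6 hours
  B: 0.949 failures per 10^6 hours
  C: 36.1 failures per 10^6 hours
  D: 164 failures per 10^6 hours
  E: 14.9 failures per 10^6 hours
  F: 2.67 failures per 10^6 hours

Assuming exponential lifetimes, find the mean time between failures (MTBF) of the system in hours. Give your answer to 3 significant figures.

4520

Series of exponential components: λ_sys = Σ λ_i
λ_sys = 0.00000241 + 0.000000949 + 0.0000361 + 0.000164 + 0.0000149 + 0.00000267 = 2.2103e-04 /h
MTBF = 1 / λ_sys = 4520 h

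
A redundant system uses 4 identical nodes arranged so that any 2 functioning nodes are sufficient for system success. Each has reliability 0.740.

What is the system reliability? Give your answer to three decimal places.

0.943

R = Σ_{i=2}^{4} C(4,i) p^i (1−p)^{4−i} with p = 0.740
C(4,2)·0.740^2·0.260^2 = 0.22211
C(4,3)·0.740^3·0.260^1 = 0.42143
C(4,4)·0.740^4·0.260^0 = 0.29987
Sum = 0.943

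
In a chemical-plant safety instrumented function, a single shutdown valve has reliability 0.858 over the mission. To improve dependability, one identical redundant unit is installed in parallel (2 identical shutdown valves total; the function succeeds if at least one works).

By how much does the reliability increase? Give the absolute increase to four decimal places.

R_before = 0.858
R_after = 1 − (1 − 0.858)^2 = 0.9798
ΔR = 0.9798 − 0.858 = 0.1218

0.1218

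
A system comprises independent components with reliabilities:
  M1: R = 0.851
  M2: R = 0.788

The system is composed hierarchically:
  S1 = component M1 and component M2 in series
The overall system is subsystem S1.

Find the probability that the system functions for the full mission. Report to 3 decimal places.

Series (M1 and M2): 0.85100 × 0.78800 = 0.671

0.671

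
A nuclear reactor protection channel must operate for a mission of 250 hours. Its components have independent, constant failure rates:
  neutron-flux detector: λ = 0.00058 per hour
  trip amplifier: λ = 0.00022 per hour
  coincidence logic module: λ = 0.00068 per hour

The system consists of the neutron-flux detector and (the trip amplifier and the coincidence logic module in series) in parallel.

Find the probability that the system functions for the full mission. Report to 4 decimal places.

R(neutron-flux detector) = exp(−0.00058 × 250) = 0.865022
R(trip amplifier) = exp(−0.00022 × 250) = 0.946485
R(coincidence logic module) = exp(−0.00068 × 250) = 0.843665
Series (trip amplifier and coincidence logic module): 0.946485 × 0.843665 = 0.798516
Parallel (neutron-flux detector and [0.798516]): 1 − (1 − 0.865022)(1 − 0.798516) = 0.9728

0.9728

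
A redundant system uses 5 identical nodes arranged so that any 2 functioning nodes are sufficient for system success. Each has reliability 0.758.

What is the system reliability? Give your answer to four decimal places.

R = Σ_{i=2}^{5} C(5,i) p^i (1−p)^{5−i} with p = 0.758
C(5,2)·0.758^2·0.242^3 = 0.081430
C(5,3)·0.758^3·0.242^2 = 0.255058
C(5,4)·0.758^4·0.242^1 = 0.399450
C(5,5)·0.758^5·0.242^0 = 0.250234
Sum = 0.9862

0.9862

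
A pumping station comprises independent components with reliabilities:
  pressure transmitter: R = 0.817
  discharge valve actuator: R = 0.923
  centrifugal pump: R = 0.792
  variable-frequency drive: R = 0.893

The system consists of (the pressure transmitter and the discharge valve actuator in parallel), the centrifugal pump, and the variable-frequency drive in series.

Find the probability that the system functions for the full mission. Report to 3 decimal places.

Parallel (pressure transmitter and discharge valve actuator): 1 − (1 − 0.81700)(1 − 0.92300) = 0.98591
Series ([0.98591], centrifugal pump, and variable-frequency drive): 0.98591 × 0.79200 × 0.89300 = 0.697

0.697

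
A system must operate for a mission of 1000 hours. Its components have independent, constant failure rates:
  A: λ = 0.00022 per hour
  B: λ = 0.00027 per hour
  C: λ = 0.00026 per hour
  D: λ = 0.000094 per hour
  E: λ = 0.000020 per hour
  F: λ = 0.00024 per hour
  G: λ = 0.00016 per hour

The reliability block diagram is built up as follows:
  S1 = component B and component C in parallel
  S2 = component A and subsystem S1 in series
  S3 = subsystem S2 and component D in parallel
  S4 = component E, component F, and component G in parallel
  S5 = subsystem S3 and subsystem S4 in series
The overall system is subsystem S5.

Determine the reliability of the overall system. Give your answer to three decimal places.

R(A) = exp(−0.00022 × 1000) = 0.80252
R(B) = exp(−0.00027 × 1000) = 0.76338
R(C) = exp(−0.00026 × 1000) = 0.77105
R(D) = exp(−0.000094 × 1000) = 0.91028
R(E) = exp(−0.000020 × 1000) = 0.98020
R(F) = exp(−0.00024 × 1000) = 0.78663
R(G) = exp(−0.00016 × 1000) = 0.85214
Parallel (B and C): 1 − (1 − 0.76338)(1 − 0.77105) = 0.94583
Series (A and [0.94583]): 0.80252 × 0.94583 = 0.75905
Parallel ([0.75905] and D): 1 − (1 − 0.75905)(1 − 0.91028) = 0.97838
Parallel (E, F, and G): 1 − (1 − 0.98020)(1 − 0.78663)(1 − 0.85214) = 0.99938
Series ([0.97838] and [0.99938]): 0.97838 × 0.99938 = 0.978

0.978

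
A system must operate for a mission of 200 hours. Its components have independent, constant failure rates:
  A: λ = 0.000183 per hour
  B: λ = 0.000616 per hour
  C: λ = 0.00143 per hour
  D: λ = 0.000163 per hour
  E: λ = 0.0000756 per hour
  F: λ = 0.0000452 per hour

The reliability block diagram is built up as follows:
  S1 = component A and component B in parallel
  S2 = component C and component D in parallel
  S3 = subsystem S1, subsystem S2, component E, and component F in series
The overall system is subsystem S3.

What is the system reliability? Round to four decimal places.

0.9643

R(A) = exp(−0.000183 × 200) = 0.964062
R(B) = exp(−0.000616 × 200) = 0.884087
R(C) = exp(−0.00143 × 200) = 0.751263
R(D) = exp(−0.000163 × 200) = 0.967926
R(E) = exp(−0.0000756 × 200) = 0.984994
R(F) = exp(−0.0000452 × 200) = 0.991001
Parallel (A and B): 1 − (1 − 0.964062)(1 − 0.884087) = 0.995834
Parallel (C and D): 1 − (1 − 0.751263)(1 − 0.967926) = 0.992022
Series ([0.995834], [0.992022], E, and F): 0.995834 × 0.992022 × 0.984994 × 0.991001 = 0.9643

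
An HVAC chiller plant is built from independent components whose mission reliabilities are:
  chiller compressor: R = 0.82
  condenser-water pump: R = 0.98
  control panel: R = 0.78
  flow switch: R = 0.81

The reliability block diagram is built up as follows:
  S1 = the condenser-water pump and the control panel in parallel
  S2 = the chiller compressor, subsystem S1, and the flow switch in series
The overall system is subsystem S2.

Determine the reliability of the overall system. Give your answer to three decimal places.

Parallel (condenser-water pump and control panel): 1 − (1 − 0.98000)(1 − 0.78000) = 0.99560
Series (chiller compressor, [0.99560], and flow switch): 0.82000 × 0.99560 × 0.81000 = 0.661

0.661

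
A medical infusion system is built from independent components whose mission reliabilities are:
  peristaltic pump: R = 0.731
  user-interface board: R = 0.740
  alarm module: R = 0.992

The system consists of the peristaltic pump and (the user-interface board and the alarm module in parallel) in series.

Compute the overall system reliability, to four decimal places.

0.7295

Parallel (user-interface board and alarm module): 1 − (1 − 0.740000)(1 − 0.992000) = 0.997920
Series (peristaltic pump and [0.997920]): 0.731000 × 0.997920 = 0.7295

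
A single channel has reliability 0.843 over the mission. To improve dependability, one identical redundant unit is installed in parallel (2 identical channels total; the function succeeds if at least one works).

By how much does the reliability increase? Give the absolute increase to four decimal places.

0.1324

R_before = 0.843
R_after = 1 − (1 − 0.843)^2 = 0.9754
ΔR = 0.9754 − 0.843 = 0.1324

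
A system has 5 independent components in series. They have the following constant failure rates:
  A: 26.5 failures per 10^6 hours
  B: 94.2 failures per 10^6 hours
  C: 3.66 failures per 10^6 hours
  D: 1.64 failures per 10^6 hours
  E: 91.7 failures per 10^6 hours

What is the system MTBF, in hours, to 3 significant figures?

Series of exponential components: λ_sys = Σ λ_i
λ_sys = 0.0000265 + 0.0000942 + 0.00000366 + 0.00000164 + 0.0000917 = 2.1770e-04 /h
MTBF = 1 / λ_sys = 4590 h

4590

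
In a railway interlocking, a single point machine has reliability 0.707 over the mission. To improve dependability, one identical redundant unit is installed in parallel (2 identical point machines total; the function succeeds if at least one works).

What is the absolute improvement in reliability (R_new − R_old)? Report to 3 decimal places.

0.207

R_before = 0.707
R_after = 1 − (1 − 0.707)^2 = 0.914
ΔR = 0.914 − 0.707 = 0.207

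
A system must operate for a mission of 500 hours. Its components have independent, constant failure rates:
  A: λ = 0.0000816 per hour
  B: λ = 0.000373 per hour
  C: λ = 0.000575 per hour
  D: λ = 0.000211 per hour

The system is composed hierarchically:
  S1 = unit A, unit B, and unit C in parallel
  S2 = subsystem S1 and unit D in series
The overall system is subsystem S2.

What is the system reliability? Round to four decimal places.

R(A) = exp(−0.0000816 × 500) = 0.960021
R(B) = exp(−0.000373 × 500) = 0.829859
R(C) = exp(−0.000575 × 500) = 0.750137
R(D) = exp(−0.000211 × 500) = 0.899874
Parallel (A, B, and C): 1 − (1 − 0.960021)(1 − 0.829859)(1 − 0.750137) = 0.998300
Series ([0.998300] and D): 0.998300 × 0.899874 = 0.8983

0.8983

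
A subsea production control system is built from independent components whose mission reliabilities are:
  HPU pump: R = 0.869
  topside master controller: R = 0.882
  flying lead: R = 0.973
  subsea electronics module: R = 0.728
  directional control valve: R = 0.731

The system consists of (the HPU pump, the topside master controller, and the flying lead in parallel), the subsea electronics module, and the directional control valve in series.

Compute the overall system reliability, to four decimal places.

0.5319

Parallel (HPU pump, topside master controller, and flying lead): 1 − (1 − 0.869000)(1 − 0.882000)(1 − 0.973000) = 0.999583
Series ([0.999583], subsea electronics module, and directional control valve): 0.999583 × 0.728000 × 0.731000 = 0.5319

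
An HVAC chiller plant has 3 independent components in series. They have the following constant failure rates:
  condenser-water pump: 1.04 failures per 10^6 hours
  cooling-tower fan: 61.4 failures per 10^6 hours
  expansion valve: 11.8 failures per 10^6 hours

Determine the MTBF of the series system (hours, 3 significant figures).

Series of exponential components: λ_sys = Σ λ_i
λ_sys = 0.00000104 + 0.0000614 + 0.0000118 = 7.4240e-05 /h
MTBF = 1 / λ_sys = 13500 h

13500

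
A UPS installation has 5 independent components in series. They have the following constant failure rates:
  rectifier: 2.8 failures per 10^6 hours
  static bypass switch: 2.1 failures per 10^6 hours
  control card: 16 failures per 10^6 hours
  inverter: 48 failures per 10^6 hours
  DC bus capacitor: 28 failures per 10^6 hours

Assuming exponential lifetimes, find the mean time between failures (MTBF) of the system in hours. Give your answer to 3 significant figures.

Series of exponential components: λ_sys = Σ λ_i
λ_sys = 0.0000028 + 0.0000021 + 0.000016 + 0.000048 + 0.000028 = 9.6900e-05 /h
MTBF = 1 / λ_sys = 10300 h

10300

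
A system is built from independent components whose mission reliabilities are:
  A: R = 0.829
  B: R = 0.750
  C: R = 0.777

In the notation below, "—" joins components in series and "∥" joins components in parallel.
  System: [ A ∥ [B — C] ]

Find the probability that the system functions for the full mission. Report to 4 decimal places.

Series (B and C): 0.750000 × 0.777000 = 0.582750
Parallel (A and [0.582750]): 1 − (1 − 0.829000)(1 − 0.582750) = 0.9287

0.9287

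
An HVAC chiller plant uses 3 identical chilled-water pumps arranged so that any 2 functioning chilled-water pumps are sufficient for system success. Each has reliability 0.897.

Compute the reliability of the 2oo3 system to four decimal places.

0.9704

R = Σ_{i=2}^{3} C(3,i) p^i (1−p)^{3−i} with p = 0.897
C(3,2)·0.897^2·0.103^1 = 0.248624
C(3,3)·0.897^3·0.103^0 = 0.721734
Sum = 0.9704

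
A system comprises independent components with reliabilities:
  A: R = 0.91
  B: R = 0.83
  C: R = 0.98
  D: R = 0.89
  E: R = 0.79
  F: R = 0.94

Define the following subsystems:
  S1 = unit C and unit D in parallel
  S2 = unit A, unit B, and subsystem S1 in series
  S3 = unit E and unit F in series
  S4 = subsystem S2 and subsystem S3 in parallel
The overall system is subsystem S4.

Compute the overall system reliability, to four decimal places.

0.9366

Parallel (C and D): 1 − (1 − 0.980000)(1 − 0.890000) = 0.997800
Series (A, B, and [0.997800]): 0.910000 × 0.830000 × 0.997800 = 0.753638
Series (E and F): 0.790000 × 0.940000 = 0.742600
Parallel ([0.753638] and [0.742600]): 1 − (1 − 0.753638)(1 − 0.742600) = 0.9366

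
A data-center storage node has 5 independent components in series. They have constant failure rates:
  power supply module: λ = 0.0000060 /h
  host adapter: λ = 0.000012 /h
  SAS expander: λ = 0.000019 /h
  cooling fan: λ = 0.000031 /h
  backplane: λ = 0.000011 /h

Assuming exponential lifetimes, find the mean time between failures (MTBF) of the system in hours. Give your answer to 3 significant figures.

12700

Series of exponential components: λ_sys = Σ λ_i
λ_sys = 0.0000060 + 0.000012 + 0.000019 + 0.000031 + 0.000011 = 7.9000e-05 /h
MTBF = 1 / λ_sys = 12700 h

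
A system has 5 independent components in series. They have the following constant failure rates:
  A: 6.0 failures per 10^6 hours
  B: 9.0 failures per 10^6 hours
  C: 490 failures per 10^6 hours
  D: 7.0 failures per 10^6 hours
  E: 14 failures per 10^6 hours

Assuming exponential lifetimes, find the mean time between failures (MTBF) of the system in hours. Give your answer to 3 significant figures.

Series of exponential components: λ_sys = Σ λ_i
λ_sys = 0.0000060 + 0.0000090 + 0.00049 + 0.0000070 + 0.000014 = 5.2600e-04 /h
MTBF = 1 / λ_sys = 1900 h

1900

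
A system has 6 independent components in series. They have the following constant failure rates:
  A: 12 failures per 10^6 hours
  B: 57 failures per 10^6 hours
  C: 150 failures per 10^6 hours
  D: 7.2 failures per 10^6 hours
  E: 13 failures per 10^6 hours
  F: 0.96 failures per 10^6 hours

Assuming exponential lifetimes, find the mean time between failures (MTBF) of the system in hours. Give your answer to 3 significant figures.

Series of exponential components: λ_sys = Σ λ_i
λ_sys = 0.000012 + 0.000057 + 0.00015 + 0.0000072 + 0.000013 + 0.00000096 = 2.4016e-04 /h
MTBF = 1 / λ_sys = 4160 h

4160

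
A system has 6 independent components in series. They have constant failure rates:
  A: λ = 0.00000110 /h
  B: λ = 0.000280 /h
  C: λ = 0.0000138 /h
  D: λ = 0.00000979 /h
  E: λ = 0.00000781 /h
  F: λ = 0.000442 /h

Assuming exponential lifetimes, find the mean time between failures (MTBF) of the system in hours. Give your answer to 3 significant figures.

Series of exponential components: λ_sys = Σ λ_i
λ_sys = 0.00000110 + 0.000280 + 0.0000138 + 0.00000979 + 0.00000781 + 0.000442 = 7.5450e-04 /h
MTBF = 1 / λ_sys = 1330 h

1330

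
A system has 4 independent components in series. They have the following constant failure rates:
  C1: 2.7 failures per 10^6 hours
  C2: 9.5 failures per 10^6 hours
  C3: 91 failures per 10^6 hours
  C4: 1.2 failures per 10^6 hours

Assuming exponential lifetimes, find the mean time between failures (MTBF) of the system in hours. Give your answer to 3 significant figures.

Series of exponential components: λ_sys = Σ λ_i
λ_sys = 0.0000027 + 0.0000095 + 0.000091 + 0.0000012 = 1.0440e-04 /h
MTBF = 1 / λ_sys = 9580 h

9580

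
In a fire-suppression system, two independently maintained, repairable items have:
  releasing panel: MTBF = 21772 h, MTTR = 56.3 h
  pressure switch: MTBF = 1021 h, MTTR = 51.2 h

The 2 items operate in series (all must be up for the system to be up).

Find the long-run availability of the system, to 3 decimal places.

0.950

A(releasing panel) = MTBF/(MTBF+MTTR) = 21772/(21772+56.3) = 0.997421
A(pressure switch) = MTBF/(MTBF+MTTR) = 1021/(1021+51.2) = 0.952248
Series availability: 0.997421 × 0.952248 = 0.950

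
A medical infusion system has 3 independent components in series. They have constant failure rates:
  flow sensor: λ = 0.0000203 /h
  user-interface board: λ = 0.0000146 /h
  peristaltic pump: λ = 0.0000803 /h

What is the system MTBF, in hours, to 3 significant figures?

8680

Series of exponential components: λ_sys = Σ λ_i
λ_sys = 0.0000203 + 0.0000146 + 0.0000803 = 1.1520e-04 /h
MTBF = 1 / λ_sys = 8680 h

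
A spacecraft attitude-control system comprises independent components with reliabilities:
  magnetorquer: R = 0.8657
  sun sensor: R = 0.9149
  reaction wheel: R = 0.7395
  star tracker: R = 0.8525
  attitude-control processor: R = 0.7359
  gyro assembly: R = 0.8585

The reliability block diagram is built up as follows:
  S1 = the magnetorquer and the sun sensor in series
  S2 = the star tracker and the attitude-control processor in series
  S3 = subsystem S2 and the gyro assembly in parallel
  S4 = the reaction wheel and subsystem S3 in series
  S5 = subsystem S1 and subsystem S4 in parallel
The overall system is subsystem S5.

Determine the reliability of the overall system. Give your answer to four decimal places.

0.9377

Series (magnetorquer and sun sensor): 0.865700 × 0.914900 = 0.792029
Series (star tracker and attitude-control processor): 0.852500 × 0.735900 = 0.627355
Parallel ([0.627355] and gyro assembly): 1 − (1 − 0.627355)(1 − 0.858500) = 0.947271
Series (reaction wheel and [0.947271]): 0.739500 × 0.947271 = 0.700507
Parallel ([0.792029] and [0.700507]): 1 − (1 − 0.792029)(1 − 0.700507) = 0.9377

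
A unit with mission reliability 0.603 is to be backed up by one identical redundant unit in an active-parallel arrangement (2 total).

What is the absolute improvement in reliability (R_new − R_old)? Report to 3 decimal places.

R_before = 0.603
R_after = 1 − (1 − 0.603)^2 = 0.842
ΔR = 0.842 − 0.603 = 0.239

0.239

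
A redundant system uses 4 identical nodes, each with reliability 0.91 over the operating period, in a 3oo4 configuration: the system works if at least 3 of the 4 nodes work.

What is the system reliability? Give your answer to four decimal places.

0.9570

R = Σ_{i=3}^{4} C(4,i) p^i (1−p)^{4−i} with p = 0.91
C(4,3)·0.91^3·0.09^1 = 0.271286
C(4,4)·0.91^4·0.09^0 = 0.685750
Sum = 0.9570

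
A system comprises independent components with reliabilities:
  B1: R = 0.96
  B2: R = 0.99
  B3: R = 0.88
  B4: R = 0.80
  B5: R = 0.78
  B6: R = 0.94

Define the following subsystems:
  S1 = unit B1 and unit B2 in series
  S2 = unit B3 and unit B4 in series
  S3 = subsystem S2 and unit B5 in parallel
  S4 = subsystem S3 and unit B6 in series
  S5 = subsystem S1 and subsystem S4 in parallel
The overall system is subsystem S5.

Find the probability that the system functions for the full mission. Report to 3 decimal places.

0.994

Series (B1 and B2): 0.96000 × 0.99000 = 0.95040
Series (B3 and B4): 0.88000 × 0.80000 = 0.70400
Parallel ([0.70400] and B5): 1 − (1 − 0.70400)(1 − 0.78000) = 0.93488
Series ([0.93488] and B6): 0.93488 × 0.94000 = 0.87879
Parallel ([0.95040] and [0.87879]): 1 − (1 − 0.95040)(1 − 0.87879) = 0.994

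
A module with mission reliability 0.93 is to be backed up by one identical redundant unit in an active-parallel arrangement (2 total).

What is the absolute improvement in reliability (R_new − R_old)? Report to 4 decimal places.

R_before = 0.93
R_after = 1 − (1 − 0.93)^2 = 0.9951
ΔR = 0.9951 − 0.93 = 0.0651

0.0651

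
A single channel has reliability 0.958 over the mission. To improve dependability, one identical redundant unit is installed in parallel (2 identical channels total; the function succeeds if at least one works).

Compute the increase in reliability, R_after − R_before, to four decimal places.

R_before = 0.958
R_after = 1 − (1 − 0.958)^2 = 0.9982
ΔR = 0.9982 − 0.958 = 0.0402

0.0402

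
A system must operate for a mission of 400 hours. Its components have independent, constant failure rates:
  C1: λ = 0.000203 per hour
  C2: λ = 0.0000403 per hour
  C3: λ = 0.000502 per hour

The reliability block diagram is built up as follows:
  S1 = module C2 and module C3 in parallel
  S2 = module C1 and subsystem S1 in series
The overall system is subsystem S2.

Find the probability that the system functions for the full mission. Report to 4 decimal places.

0.9193

R(C1) = exp(−0.000203 × 400) = 0.922009
R(C2) = exp(−0.0000403 × 400) = 0.984009
R(C3) = exp(−0.000502 × 400) = 0.818076
Parallel (C2 and C3): 1 − (1 − 0.984009)(1 − 0.818076) = 0.997091
Series (C1 and [0.997091]): 0.922009 × 0.997091 = 0.9193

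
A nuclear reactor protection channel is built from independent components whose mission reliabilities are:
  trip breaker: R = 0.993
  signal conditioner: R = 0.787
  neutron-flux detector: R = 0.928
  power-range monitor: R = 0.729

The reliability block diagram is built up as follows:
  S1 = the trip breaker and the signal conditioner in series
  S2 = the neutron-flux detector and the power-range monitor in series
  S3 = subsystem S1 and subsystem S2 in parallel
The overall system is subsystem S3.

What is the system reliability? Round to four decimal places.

Series (trip breaker and signal conditioner): 0.993000 × 0.787000 = 0.781491
Series (neutron-flux detector and power-range monitor): 0.928000 × 0.729000 = 0.676512
Parallel ([0.781491] and [0.676512]): 1 − (1 − 0.781491)(1 − 0.676512) = 0.9293

0.9293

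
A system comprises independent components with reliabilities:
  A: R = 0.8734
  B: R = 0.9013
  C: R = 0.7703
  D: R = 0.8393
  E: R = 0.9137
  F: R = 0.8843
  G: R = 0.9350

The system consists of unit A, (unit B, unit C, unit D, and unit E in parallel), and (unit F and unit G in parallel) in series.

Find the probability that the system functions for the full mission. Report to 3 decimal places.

0.867

Parallel (B, C, D, and E): 1 − (1 − 0.90130)(1 − 0.77030)(1 − 0.83930)(1 − 0.91370) = 0.99969
Parallel (F and G): 1 − (1 − 0.88430)(1 − 0.93500) = 0.99248
Series (A, [0.99969], and [0.99248]): 0.87340 × 0.99969 × 0.99248 = 0.867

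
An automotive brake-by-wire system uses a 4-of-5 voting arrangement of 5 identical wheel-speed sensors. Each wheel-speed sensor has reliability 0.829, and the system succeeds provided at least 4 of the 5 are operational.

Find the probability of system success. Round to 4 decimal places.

0.7954

R = Σ_{i=4}^{5} C(5,i) p^i (1−p)^{5−i} with p = 0.829
C(5,4)·0.829^4·0.171^1 = 0.403817
C(5,5)·0.829^5·0.171^0 = 0.391537
Sum = 0.7954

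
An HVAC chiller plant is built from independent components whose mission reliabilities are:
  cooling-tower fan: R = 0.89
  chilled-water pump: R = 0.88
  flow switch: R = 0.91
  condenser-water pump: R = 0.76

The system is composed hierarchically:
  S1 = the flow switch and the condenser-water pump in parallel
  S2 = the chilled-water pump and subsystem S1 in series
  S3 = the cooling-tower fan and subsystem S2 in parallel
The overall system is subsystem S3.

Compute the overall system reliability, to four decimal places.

0.9847

Parallel (flow switch and condenser-water pump): 1 − (1 − 0.910000)(1 − 0.760000) = 0.978400
Series (chilled-water pump and [0.978400]): 0.880000 × 0.978400 = 0.860992
Parallel (cooling-tower fan and [0.860992]): 1 − (1 − 0.890000)(1 − 0.860992) = 0.9847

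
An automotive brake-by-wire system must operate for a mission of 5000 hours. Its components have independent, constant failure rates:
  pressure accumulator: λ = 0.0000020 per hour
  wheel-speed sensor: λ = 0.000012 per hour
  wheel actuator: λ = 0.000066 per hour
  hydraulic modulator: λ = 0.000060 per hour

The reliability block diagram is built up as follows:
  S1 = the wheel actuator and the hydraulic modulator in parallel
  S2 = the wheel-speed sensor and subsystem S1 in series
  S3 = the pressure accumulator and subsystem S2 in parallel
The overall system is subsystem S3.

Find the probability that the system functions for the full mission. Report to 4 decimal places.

R(pressure accumulator) = exp(−0.0000020 × 5000) = 0.990050
R(wheel-speed sensor) = exp(−0.000012 × 5000) = 0.941765
R(wheel actuator) = exp(−0.000066 × 5000) = 0.718924
R(hydraulic modulator) = exp(−0.000060 × 5000) = 0.740818
Parallel (wheel actuator and hydraulic modulator): 1 − (1 − 0.718924)(1 − 0.740818) = 0.927150
Series (wheel-speed sensor and [0.927150]): 0.941765 × 0.927150 = 0.873157
Parallel (pressure accumulator and [0.873157]): 1 − (1 − 0.990050)(1 − 0.873157) = 0.9987

0.9987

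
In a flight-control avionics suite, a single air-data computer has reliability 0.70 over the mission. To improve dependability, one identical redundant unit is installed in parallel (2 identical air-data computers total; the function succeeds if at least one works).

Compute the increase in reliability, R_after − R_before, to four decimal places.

0.2100

R_before = 0.70
R_after = 1 − (1 − 0.70)^2 = 0.9100
ΔR = 0.9100 − 0.70 = 0.2100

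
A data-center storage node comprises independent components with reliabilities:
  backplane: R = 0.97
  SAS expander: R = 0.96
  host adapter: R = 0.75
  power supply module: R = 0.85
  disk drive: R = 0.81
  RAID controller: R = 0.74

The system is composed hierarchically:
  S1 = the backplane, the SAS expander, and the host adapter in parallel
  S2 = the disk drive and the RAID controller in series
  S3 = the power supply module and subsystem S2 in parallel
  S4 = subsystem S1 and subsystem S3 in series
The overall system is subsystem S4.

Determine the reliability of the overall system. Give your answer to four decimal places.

0.9396

Parallel (backplane, SAS expander, and host adapter): 1 − (1 − 0.970000)(1 − 0.960000)(1 − 0.750000) = 0.999700
Series (disk drive and RAID controller): 0.810000 × 0.740000 = 0.599400
Parallel (power supply module and [0.599400]): 1 − (1 − 0.850000)(1 − 0.599400) = 0.939910
Series ([0.999700] and [0.939910]): 0.999700 × 0.939910 = 0.9396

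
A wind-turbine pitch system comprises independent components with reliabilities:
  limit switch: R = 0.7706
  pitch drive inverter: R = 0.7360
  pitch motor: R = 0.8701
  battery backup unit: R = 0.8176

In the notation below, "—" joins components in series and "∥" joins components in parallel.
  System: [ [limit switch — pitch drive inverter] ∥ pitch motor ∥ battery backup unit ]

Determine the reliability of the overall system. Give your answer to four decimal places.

0.9897

Series (limit switch and pitch drive inverter): 0.770600 × 0.736000 = 0.567162
Parallel ([0.567162], pitch motor, and battery backup unit): 1 − (1 − 0.567162)(1 − 0.870100)(1 − 0.817600) = 0.9897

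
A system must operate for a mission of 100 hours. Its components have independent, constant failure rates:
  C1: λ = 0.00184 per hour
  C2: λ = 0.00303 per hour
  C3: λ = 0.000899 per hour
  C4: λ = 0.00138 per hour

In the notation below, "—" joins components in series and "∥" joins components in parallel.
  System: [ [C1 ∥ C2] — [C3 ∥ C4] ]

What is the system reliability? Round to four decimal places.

0.9455

R(C1) = exp(−0.00184 × 100) = 0.831936
R(C2) = exp(−0.00303 × 100) = 0.738599
R(C3) = exp(−0.000899 × 100) = 0.914023
R(C4) = exp(−0.00138 × 100) = 0.871099
Parallel (C1 and C2): 1 − (1 − 0.831936)(1 − 0.738599) = 0.956068
Parallel (C3 and C4): 1 − (1 − 0.914023)(1 − 0.871099) = 0.988917
Series ([0.956068] and [0.988917]): 0.956068 × 0.988917 = 0.9455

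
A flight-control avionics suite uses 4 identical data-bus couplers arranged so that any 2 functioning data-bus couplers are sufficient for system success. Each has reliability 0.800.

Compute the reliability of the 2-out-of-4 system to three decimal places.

0.973

R = Σ_{i=2}^{4} C(4,i) p^i (1−p)^{4−i} with p = 0.800
C(4,2)·0.800^2·0.200^2 = 0.15360
C(4,3)·0.800^3·0.200^1 = 0.40960
C(4,4)·0.800^4·0.200^0 = 0.40960
Sum = 0.973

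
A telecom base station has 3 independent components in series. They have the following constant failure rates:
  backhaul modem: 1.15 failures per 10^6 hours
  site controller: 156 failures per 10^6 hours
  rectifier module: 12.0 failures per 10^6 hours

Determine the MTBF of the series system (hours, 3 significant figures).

Series of exponential components: λ_sys = Σ λ_i
λ_sys = 0.00000115 + 0.000156 + 0.0000120 = 1.6915e-04 /h
MTBF = 1 / λ_sys = 5910 h

5910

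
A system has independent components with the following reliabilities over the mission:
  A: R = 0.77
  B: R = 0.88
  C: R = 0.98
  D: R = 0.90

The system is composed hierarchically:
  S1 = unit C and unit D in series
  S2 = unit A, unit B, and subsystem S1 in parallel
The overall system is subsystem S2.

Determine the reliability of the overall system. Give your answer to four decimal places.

0.9967

Series (C and D): 0.980000 × 0.900000 = 0.882000
Parallel (A, B, and [0.882000]): 1 − (1 − 0.770000)(1 − 0.880000)(1 − 0.882000) = 0.9967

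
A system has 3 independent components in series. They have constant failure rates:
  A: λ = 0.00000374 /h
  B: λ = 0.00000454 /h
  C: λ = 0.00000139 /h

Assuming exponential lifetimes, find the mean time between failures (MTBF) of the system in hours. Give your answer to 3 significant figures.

103000

Series of exponential components: λ_sys = Σ λ_i
λ_sys = 0.00000374 + 0.00000454 + 0.00000139 = 9.6700e-06 /h
MTBF = 1 / λ_sys = 103000 h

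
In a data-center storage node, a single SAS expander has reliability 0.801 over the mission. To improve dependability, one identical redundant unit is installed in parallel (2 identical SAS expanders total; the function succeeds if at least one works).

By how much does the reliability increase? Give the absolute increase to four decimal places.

0.1594

R_before = 0.801
R_after = 1 − (1 − 0.801)^2 = 0.9604
ΔR = 0.9604 − 0.801 = 0.1594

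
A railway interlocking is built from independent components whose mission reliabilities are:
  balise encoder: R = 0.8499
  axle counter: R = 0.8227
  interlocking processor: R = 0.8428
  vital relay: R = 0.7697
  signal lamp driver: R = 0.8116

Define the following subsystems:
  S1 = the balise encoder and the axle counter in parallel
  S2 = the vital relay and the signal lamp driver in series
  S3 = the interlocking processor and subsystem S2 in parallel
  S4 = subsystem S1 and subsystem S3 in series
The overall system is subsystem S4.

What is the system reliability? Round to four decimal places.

Parallel (balise encoder and axle counter): 1 − (1 − 0.849900)(1 − 0.822700) = 0.973387
Series (vital relay and signal lamp driver): 0.769700 × 0.811600 = 0.624689
Parallel (interlocking processor and [0.624689]): 1 − (1 − 0.842800)(1 − 0.624689) = 0.941001
Series ([0.973387] and [0.941001]): 0.973387 × 0.941001 = 0.9160

0.9160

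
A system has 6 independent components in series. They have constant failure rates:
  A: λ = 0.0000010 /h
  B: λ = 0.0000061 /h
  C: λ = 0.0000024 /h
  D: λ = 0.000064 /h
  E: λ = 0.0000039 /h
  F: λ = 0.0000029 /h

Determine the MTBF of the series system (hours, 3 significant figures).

12500

Series of exponential components: λ_sys = Σ λ_i
λ_sys = 0.0000010 + 0.0000061 + 0.0000024 + 0.000064 + 0.0000039 + 0.0000029 = 8.0300e-05 /h
MTBF = 1 / λ_sys = 12500 h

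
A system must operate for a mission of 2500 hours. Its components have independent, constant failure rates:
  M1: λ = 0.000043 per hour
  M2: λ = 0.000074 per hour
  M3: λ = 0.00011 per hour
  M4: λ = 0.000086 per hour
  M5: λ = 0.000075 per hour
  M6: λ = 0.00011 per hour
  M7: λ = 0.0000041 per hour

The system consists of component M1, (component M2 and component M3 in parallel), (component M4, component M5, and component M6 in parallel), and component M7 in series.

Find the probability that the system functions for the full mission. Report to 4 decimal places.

0.8460

R(M1) = exp(−0.000043 × 2500) = 0.898077
R(M2) = exp(−0.000074 × 2500) = 0.831104
R(M3) = exp(−0.00011 × 2500) = 0.759572
R(M4) = exp(−0.000086 × 2500) = 0.806541
R(M5) = exp(−0.000075 × 2500) = 0.829029
R(M6) = exp(−0.00011 × 2500) = 0.759572
R(M7) = exp(−0.0000041 × 2500) = 0.989802
Parallel (M2 and M3): 1 − (1 − 0.831104)(1 − 0.759572) = 0.959393
Parallel (M4, M5, and M6): 1 − (1 − 0.806541)(1 − 0.829029)(1 − 0.759572) = 0.992048
Series (M1, [0.959393], [0.992048], and M7): 0.898077 × 0.959393 × 0.992048 × 0.989802 = 0.8460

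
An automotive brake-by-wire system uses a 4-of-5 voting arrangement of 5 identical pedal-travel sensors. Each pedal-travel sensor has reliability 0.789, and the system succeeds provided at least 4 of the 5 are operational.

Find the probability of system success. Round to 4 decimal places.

0.7146

R = Σ_{i=4}^{5} C(5,i) p^i (1−p)^{5−i} with p = 0.789
C(5,4)·0.789^4·0.211^1 = 0.408847
C(5,5)·0.789^5·0.211^0 = 0.305763
Sum = 0.7146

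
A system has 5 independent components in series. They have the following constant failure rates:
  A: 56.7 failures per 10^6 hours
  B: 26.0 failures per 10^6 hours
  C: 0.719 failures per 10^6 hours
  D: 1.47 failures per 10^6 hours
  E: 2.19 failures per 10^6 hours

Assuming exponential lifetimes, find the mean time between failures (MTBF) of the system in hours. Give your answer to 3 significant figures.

Series of exponential components: λ_sys = Σ λ_i
λ_sys = 0.0000567 + 0.0000260 + 0.000000719 + 0.00000147 + 0.00000219 = 8.7079e-05 /h
MTBF = 1 / λ_sys = 11500 h

11500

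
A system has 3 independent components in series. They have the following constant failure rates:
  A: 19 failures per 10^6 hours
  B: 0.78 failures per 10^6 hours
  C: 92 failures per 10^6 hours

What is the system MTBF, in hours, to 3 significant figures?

8950

Series of exponential components: λ_sys = Σ λ_i
λ_sys = 0.000019 + 0.00000078 + 0.000092 = 1.1178e-04 /h
MTBF = 1 / λ_sys = 8950 h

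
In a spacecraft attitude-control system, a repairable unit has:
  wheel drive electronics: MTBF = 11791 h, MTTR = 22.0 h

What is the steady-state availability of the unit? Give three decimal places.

A(wheel drive electronics) = MTBF/(MTBF+MTTR) = 11791/(11791+22.0) = 0.998

0.998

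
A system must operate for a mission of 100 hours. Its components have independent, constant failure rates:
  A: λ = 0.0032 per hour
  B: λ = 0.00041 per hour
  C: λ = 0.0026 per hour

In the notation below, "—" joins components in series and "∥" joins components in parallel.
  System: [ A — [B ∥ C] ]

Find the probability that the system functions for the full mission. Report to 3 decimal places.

R(A) = exp(−0.0032 × 100) = 0.72615
R(B) = exp(−0.00041 × 100) = 0.95983
R(C) = exp(−0.0026 × 100) = 0.77105
Parallel (B and C): 1 − (1 − 0.95983)(1 − 0.77105) = 0.99080
Series (A and [0.99080]): 0.72615 × 0.99080 = 0.719

0.719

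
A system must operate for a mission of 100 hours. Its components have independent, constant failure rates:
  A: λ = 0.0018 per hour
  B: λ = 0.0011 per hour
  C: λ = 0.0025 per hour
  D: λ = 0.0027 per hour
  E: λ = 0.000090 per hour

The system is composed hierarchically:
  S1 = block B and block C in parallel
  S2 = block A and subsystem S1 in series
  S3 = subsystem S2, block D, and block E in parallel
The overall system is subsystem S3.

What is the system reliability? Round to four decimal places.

R(A) = exp(−0.0018 × 100) = 0.835270
R(B) = exp(−0.0011 × 100) = 0.895834
R(C) = exp(−0.0025 × 100) = 0.778801
R(D) = exp(−0.0027 × 100) = 0.763379
R(E) = exp(−0.000090 × 100) = 0.991040
Parallel (B and C): 1 − (1 − 0.895834)(1 − 0.778801) = 0.976959
Series (A and [0.976959]): 0.835270 × 0.976959 = 0.816025
Parallel ([0.816025], D, and E): 1 − (1 − 0.816025)(1 − 0.763379)(1 − 0.991040) = 0.9996

0.9996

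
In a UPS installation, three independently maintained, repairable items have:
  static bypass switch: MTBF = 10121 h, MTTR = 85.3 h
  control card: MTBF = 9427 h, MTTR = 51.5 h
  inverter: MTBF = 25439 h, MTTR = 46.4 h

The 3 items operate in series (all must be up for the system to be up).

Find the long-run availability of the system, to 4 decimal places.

0.9845

A(static bypass switch) = MTBF/(MTBF+MTTR) = 10121/(10121+85.3) = 0.991642
A(control card) = MTBF/(MTBF+MTTR) = 9427/(9427+51.5) = 0.994567
A(inverter) = MTBF/(MTBF+MTTR) = 25439/(25439+46.4) = 0.998179
Series availability: 0.991642 × 0.994567 × 0.998179 = 0.9845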